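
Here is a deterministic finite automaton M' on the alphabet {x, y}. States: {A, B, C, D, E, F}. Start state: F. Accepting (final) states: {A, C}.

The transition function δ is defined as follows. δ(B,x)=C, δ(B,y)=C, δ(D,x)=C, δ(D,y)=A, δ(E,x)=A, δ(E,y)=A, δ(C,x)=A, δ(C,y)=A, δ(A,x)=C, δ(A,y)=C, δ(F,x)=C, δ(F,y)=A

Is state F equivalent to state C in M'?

No

Reachable states from the start: {A,C,F}. Unreachable: {B,D,E} — drop them.
Start with accepting vs non-accepting: {A,C} | {F}.
No further refinement is possible. Final partition (2 blocks): {A,C} | {F}.
F and C end up in different blocks, so they are distinguishable. For instance, the string 'ε' is accepted from only C.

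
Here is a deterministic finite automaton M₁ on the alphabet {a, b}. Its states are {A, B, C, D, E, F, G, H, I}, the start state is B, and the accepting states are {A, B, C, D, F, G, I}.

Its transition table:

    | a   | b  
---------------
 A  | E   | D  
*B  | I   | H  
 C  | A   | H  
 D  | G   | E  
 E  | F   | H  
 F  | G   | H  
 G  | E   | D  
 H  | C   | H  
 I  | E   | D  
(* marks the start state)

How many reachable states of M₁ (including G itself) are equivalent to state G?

3

Initial partition by acceptance: {A,B,C,D,F,G,I} | {E,H}.
On input a, block {A,B,C,D,F,G,I} splits into {B,C,D,F} and {A,G,I}.
Stable partition: {B,C,D,F} | {E,H} | {A,G,I} — 3 equivalence classes.
State G belongs to the block {A,G,I}, which has 3 states.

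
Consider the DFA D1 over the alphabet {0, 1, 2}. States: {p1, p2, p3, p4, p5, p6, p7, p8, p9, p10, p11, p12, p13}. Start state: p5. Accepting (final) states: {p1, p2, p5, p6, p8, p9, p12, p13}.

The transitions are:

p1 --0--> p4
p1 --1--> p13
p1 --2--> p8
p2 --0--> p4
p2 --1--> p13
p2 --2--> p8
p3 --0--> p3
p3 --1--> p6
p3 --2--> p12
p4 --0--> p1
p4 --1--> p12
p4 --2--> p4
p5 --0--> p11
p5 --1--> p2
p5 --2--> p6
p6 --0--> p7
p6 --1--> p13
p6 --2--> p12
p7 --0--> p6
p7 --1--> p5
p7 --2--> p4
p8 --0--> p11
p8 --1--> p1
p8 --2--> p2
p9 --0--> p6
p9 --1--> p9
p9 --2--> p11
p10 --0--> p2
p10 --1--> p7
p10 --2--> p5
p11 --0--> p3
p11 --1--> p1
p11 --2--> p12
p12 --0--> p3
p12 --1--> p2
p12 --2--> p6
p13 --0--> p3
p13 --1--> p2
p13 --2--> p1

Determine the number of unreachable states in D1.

BFS from p5 reaches {p1, p2, p3, p4, p5, p6, p7, p8, p11, p12, p13}; the 2 state(s) p9, p10 are never visited.

2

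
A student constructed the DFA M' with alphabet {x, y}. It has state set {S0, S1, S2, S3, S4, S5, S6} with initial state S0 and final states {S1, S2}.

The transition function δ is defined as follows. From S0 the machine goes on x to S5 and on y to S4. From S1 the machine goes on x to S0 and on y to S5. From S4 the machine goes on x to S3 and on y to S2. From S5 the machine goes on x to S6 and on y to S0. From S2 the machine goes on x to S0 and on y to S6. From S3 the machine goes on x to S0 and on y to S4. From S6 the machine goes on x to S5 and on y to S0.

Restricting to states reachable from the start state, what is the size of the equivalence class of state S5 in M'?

2

States {S1} cannot be reached from the start state, so discard them.
P0 = {S2} | {S0,S3,S4,S5,S6}.
Split {S0,S3,S4,S5,S6} by δ(·,y) → {S0,S3,S5,S6} and {S4}.
Split {S0,S3,S5,S6} by δ(·,y) → {S0,S3} and {S5,S6}.
Refine {S0,S3} on symbol x: members go to different blocks, giving {S0} and {S3}.
No further refinement is possible. Final partition (5 blocks): {S2} | {S0} | {S4} | {S5,S6} | {S3}.
State S5 belongs to the block {S5,S6}, which has 2 states.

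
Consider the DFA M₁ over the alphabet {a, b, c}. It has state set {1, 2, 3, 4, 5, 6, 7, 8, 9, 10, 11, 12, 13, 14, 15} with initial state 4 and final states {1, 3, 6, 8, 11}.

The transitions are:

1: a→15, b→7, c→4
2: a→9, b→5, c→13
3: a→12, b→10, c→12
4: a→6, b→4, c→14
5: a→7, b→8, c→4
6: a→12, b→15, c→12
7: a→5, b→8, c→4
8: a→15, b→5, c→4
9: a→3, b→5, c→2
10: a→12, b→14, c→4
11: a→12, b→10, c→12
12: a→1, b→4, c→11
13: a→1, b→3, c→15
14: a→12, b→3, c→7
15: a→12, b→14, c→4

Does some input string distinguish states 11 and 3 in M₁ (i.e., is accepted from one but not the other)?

Reachable states from the start: {1,3,4,5,6,7,8,10,11,12,14,15}. Unreachable: {2,9,13} — drop them.
Initial partition by acceptance: {1,3,6,8,11} | {4,5,7,10,12,14,15}.
Split {4,5,7,10,12,14,15} by δ(·,a) → {5,7,10,14,15} and {4,12}.
Refine {1,3,6,8,11} on symbol a: members go to different blocks, giving {3,6,11} and {1,8}.
On input a, block {5,7,10,14,15} splits into {10,14,15} and {5,7}.
Refine {10,14,15} on symbol b: members go to different blocks, giving {10,15} and {14}.
Split {4,12} by δ(·,a) → {4} and {12}.
No further refinement is possible. Final partition (7 blocks): {3,6,11} | {10,15} | {4} | {1,8} | {5,7} | {14} | {12}.
11 and 3 lie in the same block of the stable partition, so they are equivalent — no string distinguishes them.

No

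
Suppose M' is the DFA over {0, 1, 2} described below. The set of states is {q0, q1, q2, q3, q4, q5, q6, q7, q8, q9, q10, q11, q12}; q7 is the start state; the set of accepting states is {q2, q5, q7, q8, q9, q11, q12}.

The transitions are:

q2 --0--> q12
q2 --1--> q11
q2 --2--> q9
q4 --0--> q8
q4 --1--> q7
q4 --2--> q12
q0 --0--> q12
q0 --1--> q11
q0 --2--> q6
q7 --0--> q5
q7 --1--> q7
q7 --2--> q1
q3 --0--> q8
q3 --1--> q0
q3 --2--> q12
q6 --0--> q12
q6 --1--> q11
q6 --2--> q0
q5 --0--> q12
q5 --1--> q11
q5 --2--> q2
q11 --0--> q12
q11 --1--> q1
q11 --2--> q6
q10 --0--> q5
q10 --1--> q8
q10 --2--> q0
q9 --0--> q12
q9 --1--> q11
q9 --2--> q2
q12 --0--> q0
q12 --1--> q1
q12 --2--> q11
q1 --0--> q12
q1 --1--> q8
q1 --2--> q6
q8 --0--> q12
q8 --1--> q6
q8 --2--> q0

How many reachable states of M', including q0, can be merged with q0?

3

States {q3,q4,q10} cannot be reached from the start state, so discard them.
Start with accepting vs non-accepting: {q2,q5,q7,q8,q9,q11,q12} | {q0,q1,q6}.
Refine {q2,q5,q7,q8,q9,q11,q12} on symbol 0: members go to different blocks, giving {q2,q5,q7,q8,q9,q11} and {q12}.
Refine {q2,q5,q7,q8,q9,q11} on symbol 0: members go to different blocks, giving {q2,q5,q8,q9,q11} and {q7}.
Refine {q2,q5,q8,q9,q11} on symbol 1: members go to different blocks, giving {q2,q5,q9} and {q8,q11}.
The partition is now stable with 5 blocks: {q2,q5,q9} | {q0,q1,q6} | {q12} | {q7} | {q8,q11}.
State q0 belongs to the block {q0,q1,q6}, which has 3 states.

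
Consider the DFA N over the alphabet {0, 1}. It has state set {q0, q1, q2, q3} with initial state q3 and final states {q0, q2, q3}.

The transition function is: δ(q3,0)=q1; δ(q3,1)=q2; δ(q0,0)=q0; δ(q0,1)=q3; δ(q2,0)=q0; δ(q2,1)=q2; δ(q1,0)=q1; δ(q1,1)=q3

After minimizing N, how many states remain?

Start with accepting vs non-accepting: {q0,q2,q3} | {q1}.
Refine {q0,q2,q3} on symbol 0: members go to different blocks, giving {q0,q2} and {q3}.
Split {q0,q2} by δ(·,1) → {q0} and {q2}.
Stable partition: {q0} | {q1} | {q3} | {q2} — 4 equivalence classes.

4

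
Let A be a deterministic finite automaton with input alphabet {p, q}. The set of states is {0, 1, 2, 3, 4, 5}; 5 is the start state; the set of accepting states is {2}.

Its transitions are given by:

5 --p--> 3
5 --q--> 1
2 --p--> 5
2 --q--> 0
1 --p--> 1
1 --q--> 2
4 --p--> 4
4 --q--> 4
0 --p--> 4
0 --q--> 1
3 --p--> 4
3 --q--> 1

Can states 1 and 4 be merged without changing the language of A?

No

All states are reachable from the start state.
P0 = {2} | {0,1,3,4,5}.
On input q, block {0,1,3,4,5} splits into {0,3,4,5} and {1}.
On input q, block {0,3,4,5} splits into {0,3,5} and {4}.
Split {0,3,5} by δ(·,p) → {0,3} and {5}.
No further refinement is possible. Final partition (5 blocks): {2} | {0,3} | {1} | {4} | {5}.
1 and 4 end up in different blocks, so they are distinguishable. For instance, the string 'q' is accepted from only 1.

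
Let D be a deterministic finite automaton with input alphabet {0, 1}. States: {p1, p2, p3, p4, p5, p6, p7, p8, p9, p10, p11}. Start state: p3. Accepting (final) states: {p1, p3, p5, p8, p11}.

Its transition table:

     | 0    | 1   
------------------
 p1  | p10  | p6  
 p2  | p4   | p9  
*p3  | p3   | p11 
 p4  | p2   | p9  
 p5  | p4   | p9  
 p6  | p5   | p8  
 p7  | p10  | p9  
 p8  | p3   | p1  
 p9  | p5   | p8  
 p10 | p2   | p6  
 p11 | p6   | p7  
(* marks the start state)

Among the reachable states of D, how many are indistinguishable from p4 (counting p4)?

All states are reachable from the start state.
Start with accepting vs non-accepting: {p1,p3,p5,p8,p11} | {p2,p4,p6,p7,p9,p10}.
Refine {p1,p3,p5,p8,p11} on symbol 0: members go to different blocks, giving {p1,p5,p11} and {p3,p8}.
Refine {p2,p4,p6,p7,p9,p10} on symbol 0: members go to different blocks, giving {p2,p4,p7,p10} and {p6,p9}.
On input 0, block {p1,p5,p11} splits into {p1,p5} and {p11}.
On input 1, block {p3,p8} splits into {p3} and {p8}.
No further refinement is possible. Final partition (6 blocks): {p1,p5} | {p2,p4,p7,p10} | {p3} | {p6,p9} | {p11} | {p8}.
The equivalence class containing p4 is {p2,p4,p7,p10}, of size 4.

4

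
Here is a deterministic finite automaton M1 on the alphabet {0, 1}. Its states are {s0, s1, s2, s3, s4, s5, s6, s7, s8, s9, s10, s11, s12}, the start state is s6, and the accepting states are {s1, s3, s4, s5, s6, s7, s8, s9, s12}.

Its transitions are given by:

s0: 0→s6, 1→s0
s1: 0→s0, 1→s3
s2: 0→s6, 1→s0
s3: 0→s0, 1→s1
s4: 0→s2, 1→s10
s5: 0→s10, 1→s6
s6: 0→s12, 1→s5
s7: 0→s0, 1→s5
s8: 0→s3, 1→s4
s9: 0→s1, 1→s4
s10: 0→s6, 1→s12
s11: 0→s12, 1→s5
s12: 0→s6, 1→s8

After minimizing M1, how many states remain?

Reachable states from the start: {s0,s1,s2,s3,s4,s5,s6,s8,s10,s12}. Unreachable: {s7,s9,s11} — drop them.
Start with accepting vs non-accepting: {s1,s3,s4,s5,s6,s8,s12} | {s0,s2,s10}.
Split {s1,s3,s4,s5,s6,s8,s12} by δ(·,0) → {s1,s3,s4,s5} and {s6,s8,s12}.
On input 1, block {s1,s3,s4,s5} splits into {s1,s3} and {s4} and {s5}.
Refine {s0,s2,s10} on symbol 1: members go to different blocks, giving {s0,s2} and {s10}.
On input 0, block {s6,s8,s12} splits into {s6,s12} and {s8}.
Refine {s6,s12} on symbol 1: members go to different blocks, giving {s6} and {s12}.
Stable partition: {s1,s3} | {s0,s2} | {s6} | {s4} | {s5} | {s10} | {s8} | {s12} — 8 equivalence classes.

8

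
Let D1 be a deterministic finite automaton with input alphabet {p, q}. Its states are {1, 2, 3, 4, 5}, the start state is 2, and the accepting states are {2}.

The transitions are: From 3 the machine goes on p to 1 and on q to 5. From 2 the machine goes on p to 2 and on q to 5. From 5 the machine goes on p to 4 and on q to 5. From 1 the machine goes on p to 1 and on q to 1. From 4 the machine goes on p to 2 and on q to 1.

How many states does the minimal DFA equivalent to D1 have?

Reachable states from the start: {1,2,4,5}. Unreachable: {3} — drop them.
P0 = {2} | {1,4,5}.
Refine {1,4,5} on symbol p: members go to different blocks, giving {1,5} and {4}.
Refine {1,5} on symbol p: members go to different blocks, giving {1} and {5}.
Stable partition: {2} | {1} | {4} | {5} — 4 equivalence classes.

4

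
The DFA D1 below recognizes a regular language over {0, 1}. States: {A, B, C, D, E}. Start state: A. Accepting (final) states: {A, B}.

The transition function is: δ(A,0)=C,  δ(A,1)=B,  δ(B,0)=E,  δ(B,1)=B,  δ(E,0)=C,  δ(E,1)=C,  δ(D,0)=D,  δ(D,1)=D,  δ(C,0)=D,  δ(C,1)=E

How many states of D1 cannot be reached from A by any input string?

Exploring from A, all states are eventually visited, so none are unreachable.

0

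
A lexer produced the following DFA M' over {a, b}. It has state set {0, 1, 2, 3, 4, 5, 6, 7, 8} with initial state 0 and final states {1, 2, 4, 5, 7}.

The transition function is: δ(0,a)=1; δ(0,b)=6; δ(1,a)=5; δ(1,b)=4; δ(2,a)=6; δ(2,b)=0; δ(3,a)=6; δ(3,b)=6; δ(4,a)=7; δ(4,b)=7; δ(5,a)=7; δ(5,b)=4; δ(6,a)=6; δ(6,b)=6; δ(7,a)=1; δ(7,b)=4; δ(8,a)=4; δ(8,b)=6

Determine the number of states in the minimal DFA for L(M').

3

First remove the unreachable states {2,3,8}; 6 states remain.
Initial partition by acceptance: {1,4,5,7} | {0,6}.
On input a, block {0,6} splits into {0} and {6}.
Stable partition: {1,4,5,7} | {0} | {6} — 3 equivalence classes.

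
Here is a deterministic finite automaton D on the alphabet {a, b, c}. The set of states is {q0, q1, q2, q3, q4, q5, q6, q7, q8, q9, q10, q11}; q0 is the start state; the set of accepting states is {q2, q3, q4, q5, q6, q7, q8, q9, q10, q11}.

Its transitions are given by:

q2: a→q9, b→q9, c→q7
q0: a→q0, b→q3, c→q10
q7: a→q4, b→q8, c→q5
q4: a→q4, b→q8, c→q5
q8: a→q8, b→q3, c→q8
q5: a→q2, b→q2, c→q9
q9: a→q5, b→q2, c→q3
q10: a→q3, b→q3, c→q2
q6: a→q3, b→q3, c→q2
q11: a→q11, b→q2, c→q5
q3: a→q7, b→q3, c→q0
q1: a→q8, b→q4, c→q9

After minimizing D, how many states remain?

8

States {q1,q6,q11} cannot be reached from the start state, so discard them.
Initial partition by acceptance: {q2,q3,q4,q5,q7,q8,q9,q10} | {q0}.
Split {q2,q3,q4,q5,q7,q8,q9,q10} by δ(·,c) → {q2,q4,q5,q7,q8,q9,q10} and {q3}.
Split {q2,q4,q5,q7,q8,q9,q10} by δ(·,a) → {q2,q4,q5,q7,q8,q9} and {q10}.
On input b, block {q2,q4,q5,q7,q8,q9} splits into {q2,q4,q5,q7,q9} and {q8}.
Refine {q2,q4,q5,q7,q9} on symbol b: members go to different blocks, giving {q2,q5,q9} and {q4,q7}.
On input c, block {q2,q5,q9} splits into {q2} and {q5} and {q9}.
Stable partition: {q2} | {q0} | {q3} | {q10} | {q8} | {q4,q7} | {q5} | {q9} — 8 equivalence classes.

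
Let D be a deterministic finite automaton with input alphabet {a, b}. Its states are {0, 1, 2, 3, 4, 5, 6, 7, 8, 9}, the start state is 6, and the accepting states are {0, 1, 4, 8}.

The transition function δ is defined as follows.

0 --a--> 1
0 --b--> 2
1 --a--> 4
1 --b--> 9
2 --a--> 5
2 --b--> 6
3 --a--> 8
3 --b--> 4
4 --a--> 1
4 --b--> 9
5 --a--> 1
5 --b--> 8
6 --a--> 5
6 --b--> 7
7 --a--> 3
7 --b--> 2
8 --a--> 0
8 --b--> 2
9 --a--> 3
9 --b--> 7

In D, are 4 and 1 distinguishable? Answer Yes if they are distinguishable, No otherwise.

P0 = {0,1,4,8} | {2,3,5,6,7,9}.
On input a, block {2,3,5,6,7,9} splits into {2,6,7,9} and {3,5}.
The partition is now stable with 3 blocks: {0,1,4,8} | {2,6,7,9} | {3,5}.
4 and 1 lie in the same block of the stable partition, so they are equivalent — no string distinguishes them.

No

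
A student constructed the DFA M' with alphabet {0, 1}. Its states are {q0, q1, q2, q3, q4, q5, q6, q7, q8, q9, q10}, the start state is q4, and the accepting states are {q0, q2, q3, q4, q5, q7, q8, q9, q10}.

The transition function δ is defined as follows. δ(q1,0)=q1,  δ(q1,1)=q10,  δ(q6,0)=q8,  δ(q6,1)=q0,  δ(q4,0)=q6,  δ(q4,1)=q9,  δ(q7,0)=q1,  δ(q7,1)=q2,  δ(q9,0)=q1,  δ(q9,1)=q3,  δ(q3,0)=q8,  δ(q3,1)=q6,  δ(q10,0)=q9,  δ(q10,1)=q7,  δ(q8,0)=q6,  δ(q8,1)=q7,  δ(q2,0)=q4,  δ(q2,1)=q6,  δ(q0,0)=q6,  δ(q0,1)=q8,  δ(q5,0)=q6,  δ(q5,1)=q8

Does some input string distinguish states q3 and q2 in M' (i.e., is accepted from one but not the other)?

No

First remove the unreachable states {q5}; 10 states remain.
Initial partition by acceptance: {q0,q2,q3,q4,q7,q8,q9,q10} | {q1,q6}.
Split {q0,q2,q3,q4,q7,q8,q9,q10} by δ(·,0) → {q0,q4,q7,q8,q9} and {q2,q3,q10}.
Split {q0,q4,q7,q8,q9} by δ(·,1) → {q0,q4,q8} and {q7,q9}.
Split {q0,q4,q8} by δ(·,1) → {q4,q8} and {q0}.
On input 0, block {q1,q6} splits into {q1} and {q6}.
Split {q2,q3,q10} by δ(·,0) → {q2,q3} and {q10}.
The partition is now stable with 7 blocks: {q4,q8} | {q1} | {q2,q3} | {q7,q9} | {q0} | {q6} | {q10}.
q3 and q2 lie in the same block of the stable partition, so they are equivalent — no string distinguishes them.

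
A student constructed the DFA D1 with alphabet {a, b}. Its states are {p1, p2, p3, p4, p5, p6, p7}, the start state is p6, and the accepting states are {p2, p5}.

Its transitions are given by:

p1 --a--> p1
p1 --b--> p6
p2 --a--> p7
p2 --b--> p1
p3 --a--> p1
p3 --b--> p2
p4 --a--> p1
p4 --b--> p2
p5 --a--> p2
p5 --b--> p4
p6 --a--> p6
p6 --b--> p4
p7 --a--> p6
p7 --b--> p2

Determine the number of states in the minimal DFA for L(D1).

Reachable states from the start: {p1,p2,p4,p6,p7}. Unreachable: {p3,p5} — drop them.
Initial partition by acceptance: {p2} | {p1,p4,p6,p7}.
On input b, block {p1,p4,p6,p7} splits into {p1,p6} and {p4,p7}.
On input b, block {p1,p6} splits into {p1} and {p6}.
Split {p4,p7} by δ(·,a) → {p4} and {p7}.
Stable partition: {p2} | {p1} | {p4} | {p6} | {p7} — 5 equivalence classes.

5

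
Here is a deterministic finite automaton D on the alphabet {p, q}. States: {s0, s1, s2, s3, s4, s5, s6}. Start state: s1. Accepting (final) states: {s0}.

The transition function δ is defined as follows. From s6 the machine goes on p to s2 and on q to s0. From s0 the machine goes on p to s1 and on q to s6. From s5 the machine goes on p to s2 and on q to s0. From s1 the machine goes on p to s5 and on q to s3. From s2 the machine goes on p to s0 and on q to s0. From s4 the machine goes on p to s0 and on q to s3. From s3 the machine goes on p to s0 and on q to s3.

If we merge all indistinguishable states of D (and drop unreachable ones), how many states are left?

5

Reachable states from the start: {s0,s1,s2,s3,s5,s6}. Unreachable: {s4} — drop them.
P0 = {s0} | {s1,s2,s3,s5,s6}.
Split {s1,s2,s3,s5,s6} by δ(·,p) → {s1,s5,s6} and {s2,s3}.
Split {s1,s5,s6} by δ(·,p) → {s5,s6} and {s1}.
On input q, block {s2,s3} splits into {s2} and {s3}.
No further refinement is possible. Final partition (5 blocks): {s0} | {s5,s6} | {s2} | {s1} | {s3}.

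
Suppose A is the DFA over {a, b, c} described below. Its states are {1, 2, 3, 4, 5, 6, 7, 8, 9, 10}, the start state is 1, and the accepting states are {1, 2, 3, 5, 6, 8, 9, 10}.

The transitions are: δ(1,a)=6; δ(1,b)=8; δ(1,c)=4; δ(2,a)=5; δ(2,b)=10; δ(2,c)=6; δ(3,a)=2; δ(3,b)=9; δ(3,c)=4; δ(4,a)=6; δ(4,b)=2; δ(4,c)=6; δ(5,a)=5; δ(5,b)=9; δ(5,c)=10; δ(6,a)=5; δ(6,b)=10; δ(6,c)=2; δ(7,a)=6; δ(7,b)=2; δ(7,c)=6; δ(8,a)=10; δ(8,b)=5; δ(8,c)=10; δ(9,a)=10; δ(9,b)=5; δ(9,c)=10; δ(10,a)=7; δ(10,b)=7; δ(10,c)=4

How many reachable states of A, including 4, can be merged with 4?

2

States {3} cannot be reached from the start state, so discard them.
P0 = {1,2,5,6,8,9,10} | {4,7}.
Split {1,2,5,6,8,9,10} by δ(·,a) → {1,2,5,6,8,9} and {10}.
On input a, block {1,2,5,6,8,9} splits into {1,2,5,6} and {8,9}.
On input b, block {1,2,5,6} splits into {1,5} and {2,6}.
Refine {1,5} on symbol a: members go to different blocks, giving {1} and {5}.
The partition is now stable with 6 blocks: {1} | {4,7} | {10} | {8,9} | {2,6} | {5}.
State 4 belongs to the block {4,7}, which has 2 states.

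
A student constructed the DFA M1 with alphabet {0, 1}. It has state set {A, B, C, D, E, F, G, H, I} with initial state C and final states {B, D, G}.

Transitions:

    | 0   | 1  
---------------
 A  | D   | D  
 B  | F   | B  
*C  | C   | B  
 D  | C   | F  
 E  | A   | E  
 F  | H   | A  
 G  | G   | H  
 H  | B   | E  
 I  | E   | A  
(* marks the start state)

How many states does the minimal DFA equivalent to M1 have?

7

First remove the unreachable states {G,I}; 7 states remain.
Initial partition by acceptance: {B,D} | {A,C,E,F,H}.
Split {B,D} by δ(·,1) → {B} and {D}.
On input 0, block {A,C,E,F,H} splits into {C,E,F} and {A} and {H}.
Refine {C,E,F} on symbol 0: members go to different blocks, giving {C} and {E} and {F}.
The partition is now stable with 7 blocks: {B} | {C} | {D} | {A} | {H} | {E} | {F}.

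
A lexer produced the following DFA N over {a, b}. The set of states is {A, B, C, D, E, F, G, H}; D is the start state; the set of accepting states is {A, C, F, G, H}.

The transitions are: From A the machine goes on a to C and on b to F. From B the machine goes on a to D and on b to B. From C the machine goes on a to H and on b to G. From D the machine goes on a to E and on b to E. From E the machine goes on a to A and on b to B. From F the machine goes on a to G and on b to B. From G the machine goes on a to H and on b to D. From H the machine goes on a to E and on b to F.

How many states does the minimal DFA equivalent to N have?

Initial partition by acceptance: {A,C,F,G,H} | {B,D,E}.
Refine {A,C,F,G,H} on symbol a: members go to different blocks, giving {A,C,F,G} and {H}.
Refine {A,C,F,G} on symbol a: members go to different blocks, giving {A,F} and {C,G}.
Refine {A,F} on symbol b: members go to different blocks, giving {A} and {F}.
On input a, block {B,D,E} splits into {B,D} and {E}.
Refine {B,D} on symbol a: members go to different blocks, giving {B} and {D}.
Refine {C,G} on symbol b: members go to different blocks, giving {C} and {G}.
Stable partition: {A} | {B} | {H} | {C} | {F} | {E} | {D} | {G} — 8 equivalence classes.

8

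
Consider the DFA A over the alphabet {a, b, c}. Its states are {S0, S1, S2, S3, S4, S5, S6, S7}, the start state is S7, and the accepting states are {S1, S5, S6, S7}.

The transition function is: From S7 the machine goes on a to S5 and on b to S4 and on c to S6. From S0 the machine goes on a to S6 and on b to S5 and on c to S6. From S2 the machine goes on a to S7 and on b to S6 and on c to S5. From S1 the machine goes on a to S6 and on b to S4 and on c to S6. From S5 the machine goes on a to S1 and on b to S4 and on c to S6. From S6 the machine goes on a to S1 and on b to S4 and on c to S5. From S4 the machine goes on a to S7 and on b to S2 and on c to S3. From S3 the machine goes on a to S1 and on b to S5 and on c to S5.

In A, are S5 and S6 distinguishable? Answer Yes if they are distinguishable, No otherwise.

No

Reachable states from the start: {S1,S2,S3,S4,S5,S6,S7}. Unreachable: {S0} — drop them.
Initial partition by acceptance: {S1,S5,S6,S7} | {S2,S3,S4}.
Split {S2,S3,S4} by δ(·,b) → {S2,S3} and {S4}.
Stable partition: {S1,S5,S6,S7} | {S2,S3} | {S4} — 3 equivalence classes.
S5 and S6 lie in the same block of the stable partition, so they are equivalent — no string distinguishes them.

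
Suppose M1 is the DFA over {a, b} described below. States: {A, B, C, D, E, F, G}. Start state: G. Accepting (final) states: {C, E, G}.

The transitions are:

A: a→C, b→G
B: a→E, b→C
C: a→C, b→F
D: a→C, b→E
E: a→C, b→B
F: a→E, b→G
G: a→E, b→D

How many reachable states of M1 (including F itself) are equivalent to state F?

Reachable states from the start: {B,C,D,E,F,G}. Unreachable: {A} — drop them.
Initial partition by acceptance: {C,E,G} | {B,D,F}.
The partition is now stable with 2 blocks: {C,E,G} | {B,D,F}.
State F belongs to the block {B,D,F}, which has 3 states.

3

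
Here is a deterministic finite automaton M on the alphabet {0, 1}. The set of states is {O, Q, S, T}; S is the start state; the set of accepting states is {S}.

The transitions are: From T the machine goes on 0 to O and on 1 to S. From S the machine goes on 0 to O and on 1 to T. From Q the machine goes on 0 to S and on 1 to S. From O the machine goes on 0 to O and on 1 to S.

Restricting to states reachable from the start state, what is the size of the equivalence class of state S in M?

1

First remove the unreachable states {Q}; 3 states remain.
Initial partition by acceptance: {S} | {O,T}.
The partition is now stable with 2 blocks: {S} | {O,T}.
The equivalence class containing S is {S}, of size 1.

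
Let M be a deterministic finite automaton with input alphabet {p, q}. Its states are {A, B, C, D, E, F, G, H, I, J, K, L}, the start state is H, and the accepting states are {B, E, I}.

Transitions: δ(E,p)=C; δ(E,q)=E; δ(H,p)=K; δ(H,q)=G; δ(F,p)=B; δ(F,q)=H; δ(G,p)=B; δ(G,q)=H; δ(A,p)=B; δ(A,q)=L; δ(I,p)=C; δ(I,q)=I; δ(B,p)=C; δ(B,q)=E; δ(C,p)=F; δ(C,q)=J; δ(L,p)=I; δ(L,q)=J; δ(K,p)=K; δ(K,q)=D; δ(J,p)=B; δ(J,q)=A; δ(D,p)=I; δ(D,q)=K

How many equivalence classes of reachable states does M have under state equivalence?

Start with accepting vs non-accepting: {B,E,I} | {A,C,D,F,G,H,J,K,L}.
Refine {A,C,D,F,G,H,J,K,L} on symbol p: members go to different blocks, giving {A,D,F,G,J,L} and {C,H,K}.
Refine {A,D,F,G,J,L} on symbol q: members go to different blocks, giving {A,J,L} and {D,F,G}.
Refine {C,H,K} on symbol p: members go to different blocks, giving {H,K} and {C}.
Stable partition: {B,E,I} | {A,J,L} | {H,K} | {D,F,G} | {C} — 5 equivalence classes.

5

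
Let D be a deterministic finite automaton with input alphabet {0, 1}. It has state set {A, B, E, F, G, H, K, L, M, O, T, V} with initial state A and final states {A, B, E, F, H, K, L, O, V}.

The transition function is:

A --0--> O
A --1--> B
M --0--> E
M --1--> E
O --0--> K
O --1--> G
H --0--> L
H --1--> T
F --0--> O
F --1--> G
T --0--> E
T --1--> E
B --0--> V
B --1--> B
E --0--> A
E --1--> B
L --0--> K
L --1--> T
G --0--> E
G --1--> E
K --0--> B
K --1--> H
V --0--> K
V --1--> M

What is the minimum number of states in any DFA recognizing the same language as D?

States {F} cannot be reached from the start state, so discard them.
P0 = {A,B,E,H,K,L,O,V} | {G,M,T}.
On input 1, block {A,B,E,H,K,L,O,V} splits into {A,B,E,K} and {H,L,O,V}.
Split {A,B,E,K} by δ(·,0) → {A,B} and {E,K}.
Split {H,L,O,V} by δ(·,0) → {L,O,V} and {H}.
On input 1, block {E,K} splits into {E} and {K}.
The partition is now stable with 6 blocks: {A,B} | {G,M,T} | {L,O,V} | {E} | {H} | {K}.

6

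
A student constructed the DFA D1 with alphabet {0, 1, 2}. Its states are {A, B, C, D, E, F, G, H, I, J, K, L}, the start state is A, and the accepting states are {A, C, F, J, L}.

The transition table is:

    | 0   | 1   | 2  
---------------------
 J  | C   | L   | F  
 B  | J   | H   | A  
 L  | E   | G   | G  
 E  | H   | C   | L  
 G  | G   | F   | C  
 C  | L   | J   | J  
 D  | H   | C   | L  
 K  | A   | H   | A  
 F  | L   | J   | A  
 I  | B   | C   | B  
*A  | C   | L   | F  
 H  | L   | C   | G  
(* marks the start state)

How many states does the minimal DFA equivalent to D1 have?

Reachable states from the start: {A,C,E,F,G,H,J,L}. Unreachable: {B,D,I,K} — drop them.
P0 = {A,C,F,J,L} | {E,G,H}.
On input 0, block {A,C,F,J,L} splits into {A,C,F,J} and {L}.
Refine {A,C,F,J} on symbol 0: members go to different blocks, giving {A,J} and {C,F}.
Refine {E,G,H} on symbol 0: members go to different blocks, giving {E,G} and {H}.
Split {E,G} by δ(·,0) → {E} and {G}.
No further refinement is possible. Final partition (6 blocks): {A,J} | {E} | {L} | {C,F} | {H} | {G}.

6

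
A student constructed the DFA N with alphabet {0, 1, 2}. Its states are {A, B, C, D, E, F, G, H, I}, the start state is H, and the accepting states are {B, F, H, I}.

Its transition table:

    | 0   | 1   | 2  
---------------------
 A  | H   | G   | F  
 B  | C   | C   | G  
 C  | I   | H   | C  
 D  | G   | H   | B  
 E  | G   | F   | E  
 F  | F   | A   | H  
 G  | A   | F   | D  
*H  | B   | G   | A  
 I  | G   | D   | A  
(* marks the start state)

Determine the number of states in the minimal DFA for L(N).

States {E} cannot be reached from the start state, so discard them.
Start with accepting vs non-accepting: {B,F,H,I} | {A,C,D,G}.
Split {B,F,H,I} by δ(·,0) → {B,I} and {F,H}.
On input 0, block {A,C,D,G} splits into {D,G} and {A} and {C}.
Refine {B,I} on symbol 0: members go to different blocks, giving {B} and {I}.
On input 0, block {D,G} splits into {D} and {G}.
Split {F,H} by δ(·,0) → {F} and {H}.
No further refinement is possible. Final partition (8 blocks): {B} | {D} | {F} | {A} | {C} | {I} | {G} | {H}.

8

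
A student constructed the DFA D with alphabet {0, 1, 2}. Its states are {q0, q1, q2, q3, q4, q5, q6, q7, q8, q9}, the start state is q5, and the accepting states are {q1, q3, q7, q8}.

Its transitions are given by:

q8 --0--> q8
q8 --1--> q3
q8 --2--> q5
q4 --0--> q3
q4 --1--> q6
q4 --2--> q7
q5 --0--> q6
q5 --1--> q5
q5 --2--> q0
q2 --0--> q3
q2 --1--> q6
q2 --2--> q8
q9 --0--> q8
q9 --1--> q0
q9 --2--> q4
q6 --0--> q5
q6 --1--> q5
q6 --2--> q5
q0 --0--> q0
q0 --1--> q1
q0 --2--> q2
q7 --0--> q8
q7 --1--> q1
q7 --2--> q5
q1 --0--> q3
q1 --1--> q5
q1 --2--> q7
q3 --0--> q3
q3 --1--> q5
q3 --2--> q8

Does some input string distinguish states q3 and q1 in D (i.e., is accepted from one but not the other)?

States {q4,q9} cannot be reached from the start state, so discard them.
P0 = {q1,q3,q7,q8} | {q0,q2,q5,q6}.
Split {q1,q3,q7,q8} by δ(·,1) → {q1,q3} and {q7,q8}.
On input 0, block {q0,q2,q5,q6} splits into {q0,q5,q6} and {q2}.
Split {q0,q5,q6} by δ(·,1) → {q5,q6} and {q0}.
Split {q5,q6} by δ(·,2) → {q5} and {q6}.
No further refinement is possible. Final partition (6 blocks): {q1,q3} | {q5} | {q7,q8} | {q2} | {q0} | {q6}.
q3 and q1 lie in the same block of the stable partition, so they are equivalent — no string distinguishes them.

No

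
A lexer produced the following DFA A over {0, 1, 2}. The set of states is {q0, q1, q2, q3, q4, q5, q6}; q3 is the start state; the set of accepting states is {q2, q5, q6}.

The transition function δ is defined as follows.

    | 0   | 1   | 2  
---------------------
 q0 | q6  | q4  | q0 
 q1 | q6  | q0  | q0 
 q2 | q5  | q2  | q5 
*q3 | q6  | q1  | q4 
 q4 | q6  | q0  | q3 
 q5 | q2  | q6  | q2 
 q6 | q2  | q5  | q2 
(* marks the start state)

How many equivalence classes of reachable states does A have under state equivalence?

Every state is reachable, so we keep all 7.
P0 = {q2,q5,q6} | {q0,q1,q3,q4}.
No further refinement is possible. Final partition (2 blocks): {q2,q5,q6} | {q0,q1,q3,q4}.

2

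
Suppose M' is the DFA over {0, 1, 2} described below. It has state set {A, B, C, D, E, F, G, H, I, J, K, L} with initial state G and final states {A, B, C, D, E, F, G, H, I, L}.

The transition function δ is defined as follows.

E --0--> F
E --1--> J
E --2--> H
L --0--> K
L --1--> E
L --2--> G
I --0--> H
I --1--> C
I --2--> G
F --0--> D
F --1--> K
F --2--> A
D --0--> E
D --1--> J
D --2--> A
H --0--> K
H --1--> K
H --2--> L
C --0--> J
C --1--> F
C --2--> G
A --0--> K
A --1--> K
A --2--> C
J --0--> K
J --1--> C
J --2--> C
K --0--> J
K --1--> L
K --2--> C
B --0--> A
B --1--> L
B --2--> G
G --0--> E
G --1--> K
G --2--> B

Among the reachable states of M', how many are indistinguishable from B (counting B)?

Reachable states from the start: {A,B,C,D,E,F,G,H,J,K,L}. Unreachable: {I} — drop them.
Start with accepting vs non-accepting: {A,B,C,D,E,F,G,H,L} | {J,K}.
Split {A,B,C,D,E,F,G,H,L} by δ(·,0) → {B,D,E,F,G} and {A,C,H,L}.
Split {B,D,E,F,G} by δ(·,0) → {D,E,F,G} and {B}.
Refine {D,E,F,G} on symbol 2: members go to different blocks, giving {D,E,F} and {G}.
On input 1, block {A,C,H,L} splits into {A,H} and {C,L}.
No further refinement is possible. Final partition (6 blocks): {D,E,F} | {J,K} | {A,H} | {B} | {G} | {C,L}.
State B belongs to the block {B}, which has 1 states.

1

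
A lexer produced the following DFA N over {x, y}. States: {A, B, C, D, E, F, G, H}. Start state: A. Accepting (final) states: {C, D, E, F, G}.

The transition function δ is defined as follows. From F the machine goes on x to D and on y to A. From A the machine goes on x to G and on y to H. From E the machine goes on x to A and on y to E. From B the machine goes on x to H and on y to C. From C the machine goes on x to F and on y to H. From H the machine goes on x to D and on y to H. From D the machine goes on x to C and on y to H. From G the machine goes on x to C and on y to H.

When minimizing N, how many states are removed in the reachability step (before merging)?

Starting at A and following transitions, the reachable set is {A, C, D, F, G, H}. That leaves B, E unreachable — 2 in total.

2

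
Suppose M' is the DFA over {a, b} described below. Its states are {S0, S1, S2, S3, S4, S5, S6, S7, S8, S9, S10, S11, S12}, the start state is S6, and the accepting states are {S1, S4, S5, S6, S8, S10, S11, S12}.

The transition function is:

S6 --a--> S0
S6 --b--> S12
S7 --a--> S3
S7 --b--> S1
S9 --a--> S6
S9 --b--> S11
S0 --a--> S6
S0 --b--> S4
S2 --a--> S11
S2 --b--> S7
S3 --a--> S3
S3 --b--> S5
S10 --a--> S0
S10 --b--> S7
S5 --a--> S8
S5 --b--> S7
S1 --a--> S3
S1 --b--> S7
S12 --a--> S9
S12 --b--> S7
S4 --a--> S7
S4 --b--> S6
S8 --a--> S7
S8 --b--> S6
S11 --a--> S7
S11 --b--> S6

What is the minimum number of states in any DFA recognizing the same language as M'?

8

Reachable states from the start: {S0,S1,S3,S4,S5,S6,S7,S8,S9,S11,S12}. Unreachable: {S2,S10} — drop them.
P0 = {S1,S4,S5,S6,S8,S11,S12} | {S0,S3,S7,S9}.
On input a, block {S1,S4,S5,S6,S8,S11,S12} splits into {S1,S4,S6,S8,S11,S12} and {S5}.
Refine {S1,S4,S6,S8,S11,S12} on symbol b: members go to different blocks, giving {S4,S6,S8,S11} and {S1,S12}.
Split {S4,S6,S8,S11} by δ(·,b) → {S4,S8,S11} and {S6}.
Refine {S0,S3,S7,S9} on symbol a: members go to different blocks, giving {S0,S9} and {S3,S7}.
Refine {S1,S12} on symbol a: members go to different blocks, giving {S1} and {S12}.
Refine {S3,S7} on symbol b: members go to different blocks, giving {S3} and {S7}.
No further refinement is possible. Final partition (8 blocks): {S4,S8,S11} | {S0,S9} | {S5} | {S1} | {S6} | {S3} | {S12} | {S7}.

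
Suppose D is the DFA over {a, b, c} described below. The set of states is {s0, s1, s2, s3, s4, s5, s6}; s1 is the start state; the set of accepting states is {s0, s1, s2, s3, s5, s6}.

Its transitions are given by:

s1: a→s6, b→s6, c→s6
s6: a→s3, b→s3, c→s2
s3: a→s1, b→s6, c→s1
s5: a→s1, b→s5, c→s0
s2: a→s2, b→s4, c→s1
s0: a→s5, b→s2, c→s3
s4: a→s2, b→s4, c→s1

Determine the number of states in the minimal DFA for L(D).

First remove the unreachable states {s0,s5}; 5 states remain.
Start with accepting vs non-accepting: {s1,s2,s3,s6} | {s4}.
On input b, block {s1,s2,s3,s6} splits into {s1,s3,s6} and {s2}.
Refine {s1,s3,s6} on symbol c: members go to different blocks, giving {s1,s3} and {s6}.
On input a, block {s1,s3} splits into {s1} and {s3}.
The partition is now stable with 5 blocks: {s1} | {s4} | {s2} | {s6} | {s3}.

5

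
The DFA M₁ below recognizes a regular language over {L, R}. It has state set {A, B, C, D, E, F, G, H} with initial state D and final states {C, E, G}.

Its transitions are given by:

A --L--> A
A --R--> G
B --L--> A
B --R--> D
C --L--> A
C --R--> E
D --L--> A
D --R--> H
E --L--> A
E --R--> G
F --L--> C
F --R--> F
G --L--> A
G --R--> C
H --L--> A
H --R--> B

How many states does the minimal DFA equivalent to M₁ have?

3

First remove the unreachable states {F}; 7 states remain.
Initial partition by acceptance: {C,E,G} | {A,B,D,H}.
Refine {A,B,D,H} on symbol R: members go to different blocks, giving {B,D,H} and {A}.
The partition is now stable with 3 blocks: {C,E,G} | {B,D,H} | {A}.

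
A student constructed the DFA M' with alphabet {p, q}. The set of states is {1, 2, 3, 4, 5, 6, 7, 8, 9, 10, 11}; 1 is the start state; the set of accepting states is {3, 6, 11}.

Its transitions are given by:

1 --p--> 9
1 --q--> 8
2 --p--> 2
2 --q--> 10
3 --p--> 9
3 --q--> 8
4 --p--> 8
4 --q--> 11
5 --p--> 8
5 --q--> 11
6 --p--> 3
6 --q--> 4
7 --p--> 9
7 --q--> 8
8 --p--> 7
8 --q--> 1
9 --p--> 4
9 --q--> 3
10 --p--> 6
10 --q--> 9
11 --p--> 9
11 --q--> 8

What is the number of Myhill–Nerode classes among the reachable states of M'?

5

Reachable states from the start: {1,3,4,7,8,9,11}. Unreachable: {2,5,6,10} — drop them.
Initial partition by acceptance: {3,11} | {1,4,7,8,9}.
Split {1,4,7,8,9} by δ(·,q) → {1,7,8} and {4,9}.
Refine {1,7,8} on symbol p: members go to different blocks, giving {1,7} and {8}.
On input p, block {4,9} splits into {4} and {9}.
The partition is now stable with 5 blocks: {3,11} | {1,7} | {4} | {8} | {9}.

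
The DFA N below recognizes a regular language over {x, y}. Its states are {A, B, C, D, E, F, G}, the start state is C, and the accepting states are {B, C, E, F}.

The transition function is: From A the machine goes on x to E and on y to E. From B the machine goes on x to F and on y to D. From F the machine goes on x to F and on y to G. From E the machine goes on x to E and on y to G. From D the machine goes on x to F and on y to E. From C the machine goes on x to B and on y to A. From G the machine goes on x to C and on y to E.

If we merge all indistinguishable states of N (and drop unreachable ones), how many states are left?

Initial partition by acceptance: {B,C,E,F} | {A,D,G}.
No further refinement is possible. Final partition (2 blocks): {B,C,E,F} | {A,D,G}.

2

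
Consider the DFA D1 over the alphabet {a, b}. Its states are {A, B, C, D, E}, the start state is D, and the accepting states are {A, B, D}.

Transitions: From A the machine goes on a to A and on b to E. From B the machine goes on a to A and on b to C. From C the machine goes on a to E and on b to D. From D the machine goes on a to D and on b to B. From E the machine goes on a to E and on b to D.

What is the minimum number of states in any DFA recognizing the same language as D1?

3

All states are reachable from the start state.
Start with accepting vs non-accepting: {A,B,D} | {C,E}.
Refine {A,B,D} on symbol b: members go to different blocks, giving {A,B} and {D}.
Stable partition: {A,B} | {C,E} | {D} — 3 equivalence classes.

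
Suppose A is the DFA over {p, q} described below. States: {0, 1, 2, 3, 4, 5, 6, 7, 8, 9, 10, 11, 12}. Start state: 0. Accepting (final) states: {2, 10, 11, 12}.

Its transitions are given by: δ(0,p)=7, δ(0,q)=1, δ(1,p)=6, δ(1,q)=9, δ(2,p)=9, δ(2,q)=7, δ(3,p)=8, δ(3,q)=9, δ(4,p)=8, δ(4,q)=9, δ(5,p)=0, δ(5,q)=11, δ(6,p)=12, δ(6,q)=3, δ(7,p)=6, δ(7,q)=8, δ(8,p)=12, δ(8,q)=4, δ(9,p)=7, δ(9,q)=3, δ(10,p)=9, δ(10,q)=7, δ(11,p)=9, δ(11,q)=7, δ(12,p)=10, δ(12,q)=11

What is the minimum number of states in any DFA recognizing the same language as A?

6

States {2,5} cannot be reached from the start state, so discard them.
Initial partition by acceptance: {10,11,12} | {0,1,3,4,6,7,8,9}.
On input p, block {10,11,12} splits into {10,11} and {12}.
On input p, block {0,1,3,4,6,7,8,9} splits into {0,1,3,4,7,9} and {6,8}.
Refine {0,1,3,4,7,9} on symbol p: members go to different blocks, giving {1,3,4,7} and {0,9}.
Refine {1,3,4,7} on symbol q: members go to different blocks, giving {1,3,4} and {7}.
The partition is now stable with 6 blocks: {10,11} | {1,3,4} | {12} | {6,8} | {0,9} | {7}.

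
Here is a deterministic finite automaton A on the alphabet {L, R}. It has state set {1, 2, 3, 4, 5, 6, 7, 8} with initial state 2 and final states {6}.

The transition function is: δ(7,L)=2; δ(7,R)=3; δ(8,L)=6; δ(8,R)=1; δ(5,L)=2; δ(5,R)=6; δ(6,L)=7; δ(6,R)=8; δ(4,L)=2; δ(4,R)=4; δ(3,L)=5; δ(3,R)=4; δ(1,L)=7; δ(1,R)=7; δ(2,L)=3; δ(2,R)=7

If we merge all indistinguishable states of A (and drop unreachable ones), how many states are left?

8

Start with accepting vs non-accepting: {6} | {1,2,3,4,5,7,8}.
On input L, block {1,2,3,4,5,7,8} splits into {1,2,3,4,5,7} and {8}.
Split {1,2,3,4,5,7} by δ(·,R) → {1,2,3,4,7} and {5}.
On input L, block {1,2,3,4,7} splits into {1,2,4,7} and {3}.
Split {1,2,4,7} by δ(·,L) → {1,4,7} and {2}.
On input L, block {1,4,7} splits into {4,7} and {1}.
On input R, block {4,7} splits into {4} and {7}.
No further refinement is possible. Final partition (8 blocks): {6} | {4} | {8} | {5} | {3} | {2} | {1} | {7}.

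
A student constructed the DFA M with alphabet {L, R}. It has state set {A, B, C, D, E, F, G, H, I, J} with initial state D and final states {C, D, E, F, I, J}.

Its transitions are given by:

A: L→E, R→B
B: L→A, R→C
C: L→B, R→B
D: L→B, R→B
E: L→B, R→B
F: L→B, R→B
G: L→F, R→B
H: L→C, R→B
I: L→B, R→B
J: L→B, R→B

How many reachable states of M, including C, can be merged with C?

3

Reachable states from the start: {A,B,C,D,E}. Unreachable: {F,G,H,I,J} — drop them.
Initial partition by acceptance: {C,D,E} | {A,B}.
Split {A,B} by δ(·,L) → {A} and {B}.
The partition is now stable with 3 blocks: {C,D,E} | {A} | {B}.
The equivalence class containing C is {C,D,E}, of size 3.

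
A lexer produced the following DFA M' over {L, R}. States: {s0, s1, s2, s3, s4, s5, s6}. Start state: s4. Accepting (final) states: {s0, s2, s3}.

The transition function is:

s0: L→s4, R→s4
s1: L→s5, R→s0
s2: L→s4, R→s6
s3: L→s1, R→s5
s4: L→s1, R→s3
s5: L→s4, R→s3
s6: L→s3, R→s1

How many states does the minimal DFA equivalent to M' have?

2

Reachable states from the start: {s0,s1,s3,s4,s5}. Unreachable: {s2,s6} — drop them.
Start with accepting vs non-accepting: {s0,s3} | {s1,s4,s5}.
The partition is now stable with 2 blocks: {s0,s3} | {s1,s4,s5}.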